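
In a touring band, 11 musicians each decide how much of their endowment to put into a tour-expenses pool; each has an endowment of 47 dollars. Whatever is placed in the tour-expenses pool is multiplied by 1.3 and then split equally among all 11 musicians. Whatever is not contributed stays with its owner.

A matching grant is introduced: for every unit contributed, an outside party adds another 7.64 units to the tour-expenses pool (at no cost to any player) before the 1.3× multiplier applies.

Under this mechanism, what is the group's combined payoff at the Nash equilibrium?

5806.94 dollars

The effective private return per unit is now 1.3 × 8.64 / 11 = 1.0211 > 1, so every player's dominant strategy flips to full contribution.
At the Nash equilibrium everyone contributes 47. Group total payoff = 1.3 × 8.64 × 517 = 5806.94.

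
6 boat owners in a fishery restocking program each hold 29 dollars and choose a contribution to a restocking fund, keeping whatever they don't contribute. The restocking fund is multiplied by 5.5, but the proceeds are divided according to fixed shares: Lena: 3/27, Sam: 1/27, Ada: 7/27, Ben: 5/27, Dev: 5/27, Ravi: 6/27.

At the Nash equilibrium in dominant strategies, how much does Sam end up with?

Each unit j contributes comes back to j as 5.5 × (j's share), so j prefers to contribute only if that share exceeds 1/5.5 = 0.1818; otherwise keeping the unit dominates.
Ada, Ben, Dev and Ravi clear that bar, contributing 29 each; the remaining 2 contribute 0. Total contributed: 116.
Sam keeps 29 and receives 5.5 × 116 × 1/27 = 23.63 from the restocking fund, for a payoff of 52.63.

52.63 dollars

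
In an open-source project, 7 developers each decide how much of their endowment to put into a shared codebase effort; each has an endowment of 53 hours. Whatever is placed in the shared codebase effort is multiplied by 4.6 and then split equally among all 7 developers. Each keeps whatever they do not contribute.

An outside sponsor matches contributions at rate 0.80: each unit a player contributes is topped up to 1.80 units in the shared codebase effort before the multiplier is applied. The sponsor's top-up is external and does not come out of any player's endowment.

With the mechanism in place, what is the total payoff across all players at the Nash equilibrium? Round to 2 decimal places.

With the mechanism, a contributed unit returns 4.6 × 1.80 / 7 = 1.1829 per unit of net cost to the contributor — now above 1 — so contributing fully is weakly dominant for every player.
So the Nash equilibrium is full contribution by all 7; the group earns 4.6 × 1.80 × 371 = 3071.88.

3071.88 hours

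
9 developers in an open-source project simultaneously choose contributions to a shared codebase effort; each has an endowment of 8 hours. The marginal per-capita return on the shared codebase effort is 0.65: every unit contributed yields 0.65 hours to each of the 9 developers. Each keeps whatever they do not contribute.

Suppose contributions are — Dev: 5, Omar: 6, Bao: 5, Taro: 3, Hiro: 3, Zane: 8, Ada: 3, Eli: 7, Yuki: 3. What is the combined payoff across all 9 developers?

280.55 hours

Total contributed: 5 + 6 + 5 + 3 + 3 + 8 + 3 + 7 + 3 = 43; total kept: 9 × 8 − 43 = 29.
The shared codebase effort pays out 0.65 × 9 × 43 = 251.55 in aggregate.
Group total = 29 + 251.55 = 280.55.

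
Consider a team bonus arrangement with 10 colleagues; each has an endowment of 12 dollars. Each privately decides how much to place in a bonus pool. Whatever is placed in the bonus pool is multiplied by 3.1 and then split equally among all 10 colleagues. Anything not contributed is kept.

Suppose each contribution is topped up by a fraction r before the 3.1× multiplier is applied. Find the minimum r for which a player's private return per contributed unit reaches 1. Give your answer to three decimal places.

With matching at rate r, one contributed unit becomes (1 + r) in the bonus pool and returns 3.1 × (1 + r) / 10 to the contributor.
Setting this equal to 1: 1 + r = 10/3.1 = 3.2258.
So the minimum matching rate is r = 3.2258 − 1 = 2.226.

2.226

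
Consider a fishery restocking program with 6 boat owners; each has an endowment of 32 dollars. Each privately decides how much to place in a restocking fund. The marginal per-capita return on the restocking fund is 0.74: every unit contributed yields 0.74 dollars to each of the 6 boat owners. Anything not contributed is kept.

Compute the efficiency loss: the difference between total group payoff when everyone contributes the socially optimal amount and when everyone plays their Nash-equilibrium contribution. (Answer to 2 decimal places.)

660.48 dollars

The private return per contributed unit is 0.74 < 1, so contributing 0 is dominant for every player. At the Nash equilibrium everyone keeps their 32, and the group total is 6 × 32 = 192.
Each contributed unit returns 4.440 to the group as a whole (0.74 to each of 6 players), which exceeds 1, so the social optimum is full contribution: group total = 4.440 × 192 = 852.48.
Efficiency loss = 852.48 − 192 = 660.48.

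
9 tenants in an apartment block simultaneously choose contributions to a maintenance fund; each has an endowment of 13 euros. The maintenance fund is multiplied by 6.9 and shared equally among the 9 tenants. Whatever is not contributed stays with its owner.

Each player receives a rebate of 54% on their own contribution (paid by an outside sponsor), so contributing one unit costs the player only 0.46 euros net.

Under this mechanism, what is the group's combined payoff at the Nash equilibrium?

The effective private return per unit is now (6.9/9) / 0.46 = 1.6667 > 1, so every player's dominant strategy flips to full contribution.
At the Nash equilibrium everyone contributes 13. Group total payoff = 9 × (13 × 0.54 + 6.9 × 13) = 870.48.

870.48 euros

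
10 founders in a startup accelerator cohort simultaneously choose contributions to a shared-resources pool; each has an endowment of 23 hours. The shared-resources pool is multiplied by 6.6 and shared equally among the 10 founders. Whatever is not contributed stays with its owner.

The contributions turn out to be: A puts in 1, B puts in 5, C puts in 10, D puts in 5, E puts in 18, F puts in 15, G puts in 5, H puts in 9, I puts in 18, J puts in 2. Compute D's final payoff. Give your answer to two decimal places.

Total contributed: 1 + 5 + 10 + 5 + 18 + 15 + 5 + 9 + 18 + 2 = 88.
Each receives 6.6 × 88 / 10 = 58.08 from the shared-resources pool.
D keeps 23 − 5 = 18, so D's payoff is 18 + 58.08 = 76.08.

76.08 hours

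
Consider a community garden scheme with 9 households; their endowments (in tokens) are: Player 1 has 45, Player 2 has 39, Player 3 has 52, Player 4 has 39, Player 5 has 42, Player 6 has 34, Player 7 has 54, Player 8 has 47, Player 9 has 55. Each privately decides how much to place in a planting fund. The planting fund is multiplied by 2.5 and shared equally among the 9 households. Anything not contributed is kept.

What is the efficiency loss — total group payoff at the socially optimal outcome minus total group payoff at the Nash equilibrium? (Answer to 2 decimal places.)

610.50 tokens

The private return per contributed unit is 2.5/9 = 0.2778 < 1 for every player regardless of endowment, so the Nash equilibrium is zero contribution and the group total is Σ E_j = 45 + 39 + 52 + 39 + 42 + 34 + 54 + 47 + 55 = 407.
Each contributed unit returns 2.500 to the group, so the social optimum is full contribution by everyone: group total = 2.500 × 407 = 1017.50.
Efficiency loss = (2.500 − 1) × 407 = 610.50.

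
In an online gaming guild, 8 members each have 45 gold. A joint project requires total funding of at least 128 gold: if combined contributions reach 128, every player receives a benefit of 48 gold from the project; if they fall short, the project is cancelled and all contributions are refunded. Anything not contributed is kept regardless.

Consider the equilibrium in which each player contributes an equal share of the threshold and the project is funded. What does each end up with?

Equal share of the threshold: 128/8 = 16.
At this profile no one gains by cutting their contribution: any cut drops the total below 128, the project is cancelled, contributions are refunded, and the deviator ends with 45, which is less than 45 − 16 + 48 = 77. Contributing more than 16 just wastes the excess. So contributing exactly 16 is a best response.
Each player's payoff: 45 − 16 + 48 = 77.

77 gold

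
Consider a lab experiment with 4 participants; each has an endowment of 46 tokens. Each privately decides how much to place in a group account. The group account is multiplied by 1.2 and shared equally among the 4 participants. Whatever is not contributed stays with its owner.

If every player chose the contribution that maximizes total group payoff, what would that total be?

Each contributed unit returns 1.200 to the group as a whole (0.3000 to each of 4 players), which exceeds 1, so the social optimum is full contribution: group total = 1.200 × 184 = 220.80.

220.80 tokens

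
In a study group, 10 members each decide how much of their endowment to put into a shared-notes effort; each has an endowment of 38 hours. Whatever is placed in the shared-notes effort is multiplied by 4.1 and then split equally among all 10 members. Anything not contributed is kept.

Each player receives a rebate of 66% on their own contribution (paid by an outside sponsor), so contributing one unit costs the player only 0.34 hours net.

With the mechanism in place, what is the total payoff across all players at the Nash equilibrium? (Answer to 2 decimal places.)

1808.80 hours

The effective private return per unit is now (4.1/10) / 0.34 = 1.2059 > 1, so every player's dominant strategy flips to full contribution.
So the Nash equilibrium is full contribution by all 10; the group earns 10 × (38 × 0.66 + 4.1 × 38) = 1808.80.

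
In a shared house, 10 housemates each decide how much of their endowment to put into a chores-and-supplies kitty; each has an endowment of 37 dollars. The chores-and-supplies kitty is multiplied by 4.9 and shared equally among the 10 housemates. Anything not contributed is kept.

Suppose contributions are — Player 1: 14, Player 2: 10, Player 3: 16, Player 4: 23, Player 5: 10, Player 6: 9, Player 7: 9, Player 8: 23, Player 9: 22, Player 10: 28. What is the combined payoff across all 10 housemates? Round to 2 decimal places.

1009.60 dollars

Total contributed: 14 + 10 + 16 + 23 + 10 + 9 + 9 + 23 + 22 + 28 = 164; total kept: 10 × 37 − 164 = 206.
The chores-and-supplies kitty pays out 4.9 × 164 = 803.60 in aggregate.
Group total = 206 + 803.60 = 1009.60.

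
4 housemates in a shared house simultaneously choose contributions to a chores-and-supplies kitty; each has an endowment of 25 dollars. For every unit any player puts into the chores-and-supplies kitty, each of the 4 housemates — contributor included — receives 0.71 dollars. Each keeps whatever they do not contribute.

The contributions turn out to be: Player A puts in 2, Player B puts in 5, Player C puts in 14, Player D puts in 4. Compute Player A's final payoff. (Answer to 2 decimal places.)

40.75 dollars

Total contributed: 2 + 5 + 14 + 4 = 25.
Each receives 0.71 × 25 = 17.75 from the chores-and-supplies kitty.
Player A keeps 25 − 2 = 23, so Player A's payoff is 23 + 17.75 = 40.75.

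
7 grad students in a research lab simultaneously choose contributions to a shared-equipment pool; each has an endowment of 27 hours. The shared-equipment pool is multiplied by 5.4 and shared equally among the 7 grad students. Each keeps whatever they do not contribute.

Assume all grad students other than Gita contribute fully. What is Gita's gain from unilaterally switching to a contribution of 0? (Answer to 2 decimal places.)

6.17 hours

Switching from a contribution of 27 to 0 lets Gita keep an extra 27 hours, but lowers the shared-equipment pool by 27, which costs Gita their own share of that drop: 5.4/7 × 27 = 20.83.
Net gain = 27 − 20.83 = 6.17. The private return per contributed unit (0.7714) is below 1, so free-riding is indeed the best response regardless of what the others do.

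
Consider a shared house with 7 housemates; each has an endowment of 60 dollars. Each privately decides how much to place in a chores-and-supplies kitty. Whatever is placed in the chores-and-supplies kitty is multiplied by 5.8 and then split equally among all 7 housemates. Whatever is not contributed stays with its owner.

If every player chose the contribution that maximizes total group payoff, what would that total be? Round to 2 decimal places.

Each contributed unit returns 5.800 to the group as a whole (0.8286 to each of 7 players), which exceeds 1, so the social optimum is full contribution: group total = 5.800 × 420 = 2436.00.

2436.00 dollars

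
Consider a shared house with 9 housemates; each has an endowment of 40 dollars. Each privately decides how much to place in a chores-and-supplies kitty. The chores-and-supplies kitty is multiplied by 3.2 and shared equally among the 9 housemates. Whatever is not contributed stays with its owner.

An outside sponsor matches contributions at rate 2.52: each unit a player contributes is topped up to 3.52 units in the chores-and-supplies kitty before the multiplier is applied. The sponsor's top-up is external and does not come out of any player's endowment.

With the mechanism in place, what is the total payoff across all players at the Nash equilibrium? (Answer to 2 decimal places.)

Under the mechanism each unit contributed yields 3.2 × 3.52 / 9 = 1.2516 back to its contributor per unit of net cost, which exceeds 1, making full contribution the dominant choice for everyone.
So the Nash equilibrium is full contribution by all 9; the group earns 3.2 × 3.52 × 360 = 4055.04.

4055.04 dollars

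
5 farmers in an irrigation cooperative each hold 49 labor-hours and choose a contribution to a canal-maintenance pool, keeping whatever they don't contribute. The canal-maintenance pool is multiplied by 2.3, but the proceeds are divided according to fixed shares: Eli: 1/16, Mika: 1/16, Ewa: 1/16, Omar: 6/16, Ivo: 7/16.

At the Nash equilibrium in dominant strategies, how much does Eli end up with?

Each unit j contributes comes back to j as 2.3 × (j's share), so j prefers to contribute only if that share exceeds 1/2.3 = 0.4348; otherwise keeping the unit dominates.
The only share above 0.4348 is Ivo's 7/16, contributing 49; the remaining 4 contribute 0. Total contributed: 49.
Eli keeps 49 and receives 2.3 × 49 × 1/16 = 7.04 from the canal-maintenance pool, for a payoff of 56.04.

56.04 labor-hours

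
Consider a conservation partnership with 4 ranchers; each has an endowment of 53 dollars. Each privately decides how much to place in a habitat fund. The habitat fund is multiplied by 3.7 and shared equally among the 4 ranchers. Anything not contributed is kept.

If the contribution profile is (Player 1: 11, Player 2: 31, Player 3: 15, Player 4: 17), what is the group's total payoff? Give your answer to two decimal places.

411.80 dollars

Total contributed: 11 + 31 + 15 + 17 = 74; total kept: 4 × 53 − 74 = 138.
The habitat fund pays out 3.7 × 74 = 273.80 in aggregate.
Group total = 138 + 273.80 = 411.80.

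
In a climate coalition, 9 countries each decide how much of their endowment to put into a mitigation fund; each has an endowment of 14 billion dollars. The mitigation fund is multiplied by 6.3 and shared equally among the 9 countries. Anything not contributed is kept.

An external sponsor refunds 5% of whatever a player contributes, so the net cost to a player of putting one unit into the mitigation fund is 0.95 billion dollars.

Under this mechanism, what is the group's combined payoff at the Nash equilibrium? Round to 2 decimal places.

The effective private return is (6.3/9) / 0.95 = 0.7368, which is still under 1, so the mechanism doesn't change anyone's dominant strategy: zero contribution.
At the Nash equilibrium no one contributes; group total payoff = 9 × 14 = 126.

126.00 billion dollars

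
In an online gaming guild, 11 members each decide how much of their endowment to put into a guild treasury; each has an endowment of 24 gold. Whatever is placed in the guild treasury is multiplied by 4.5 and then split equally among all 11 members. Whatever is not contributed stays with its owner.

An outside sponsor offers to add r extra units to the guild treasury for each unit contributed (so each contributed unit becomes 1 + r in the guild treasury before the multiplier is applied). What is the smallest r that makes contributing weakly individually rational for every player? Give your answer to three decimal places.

1.444

With matching at rate r, one contributed unit becomes (1 + r) in the guild treasury and returns 4.5 × (1 + r) / 11 to the contributor.
Setting this equal to 1: 1 + r = 11/4.5 = 2.4444.
So the minimum matching rate is r = 2.4444 − 1 = 1.444.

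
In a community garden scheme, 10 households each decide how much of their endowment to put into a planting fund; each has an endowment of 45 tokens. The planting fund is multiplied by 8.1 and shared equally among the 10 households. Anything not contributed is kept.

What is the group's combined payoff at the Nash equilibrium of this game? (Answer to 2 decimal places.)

Each contributed unit returns 8.1/10 = 0.8100 to its contributor — below 1 — so contributing 0 is dominant for every player. At the Nash equilibrium everyone keeps their 45, and the group total is 10 × 45 = 450.

450.00 tokens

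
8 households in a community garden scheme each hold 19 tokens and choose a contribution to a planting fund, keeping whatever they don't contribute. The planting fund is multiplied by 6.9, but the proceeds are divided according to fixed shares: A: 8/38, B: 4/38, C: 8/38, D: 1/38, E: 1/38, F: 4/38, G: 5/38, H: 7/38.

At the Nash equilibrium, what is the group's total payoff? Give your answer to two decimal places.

488.30 tokens

Player j's private return per contributed unit is 6.9 × (j's share). Contributing is weakly dominant for j when that share is at least 1/6.9 = 0.1449, and contributing 0 is dominant otherwise.
A, C and H clear that bar, contributing 19 each; the remaining 5 contribute 0. Total contributed: 57.
The planting fund pays out 6.9 × 57 = 393.30 in total (split across the unequal shares, but the aggregate is all that matters for the group sum).
The 5 free-riders keep 19 each, adding 95. Group total = 95 + 393.30 = 488.30.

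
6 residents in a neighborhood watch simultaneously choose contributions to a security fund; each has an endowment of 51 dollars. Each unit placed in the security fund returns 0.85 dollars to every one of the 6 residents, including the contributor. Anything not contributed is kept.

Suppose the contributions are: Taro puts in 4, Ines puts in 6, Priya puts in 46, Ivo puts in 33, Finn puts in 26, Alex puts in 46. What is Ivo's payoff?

Total contributed: 4 + 6 + 46 + 33 + 26 + 46 = 161.
Each receives 0.85 × 161 = 136.85 from the security fund.
Ivo keeps 51 − 33 = 18, so Ivo's payoff is 18 + 136.85 = 154.85.

154.85 dollars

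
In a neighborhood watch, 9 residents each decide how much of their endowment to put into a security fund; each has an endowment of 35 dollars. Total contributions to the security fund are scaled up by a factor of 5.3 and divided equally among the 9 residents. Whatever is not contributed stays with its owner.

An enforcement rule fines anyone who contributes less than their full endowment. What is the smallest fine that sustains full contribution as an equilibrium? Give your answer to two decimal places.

Given the others contribute fully, the best deviation is to contribute 0 (any partial contribution still incurs the fine and gives up units whose private return 0.5889 is below 1).
Deviating from 35 to 0 saves 35 dollars but forfeits the deviator's share of the drop in the security fund: 5.3/9 × 35 = 20.61.
So the deviation gain is 35 − 20.61 = 14.39, and the fine must be at least 14.39 dollars to wipe it out.

14.39 dollars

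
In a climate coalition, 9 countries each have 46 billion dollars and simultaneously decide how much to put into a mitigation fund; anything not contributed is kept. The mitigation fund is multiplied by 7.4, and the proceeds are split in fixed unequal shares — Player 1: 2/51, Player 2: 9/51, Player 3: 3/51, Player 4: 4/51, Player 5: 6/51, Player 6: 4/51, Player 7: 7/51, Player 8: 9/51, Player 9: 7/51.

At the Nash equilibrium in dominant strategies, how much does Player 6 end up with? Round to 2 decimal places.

Each unit j contributes comes back to j as 7.4 × (j's share), so j prefers to contribute only if that share exceeds 1/7.4 = 0.1351; otherwise keeping the unit dominates.
Player 2, Player 7, Player 8 and Player 9 are above the threshold, contributing 46 each; the remaining 5 contribute 0. Total contributed: 184.
Player 6 keeps 46 and receives 7.4 × 184 × 4/51 = 106.79 from the mitigation fund, for a payoff of 152.79.

152.79 billion dollars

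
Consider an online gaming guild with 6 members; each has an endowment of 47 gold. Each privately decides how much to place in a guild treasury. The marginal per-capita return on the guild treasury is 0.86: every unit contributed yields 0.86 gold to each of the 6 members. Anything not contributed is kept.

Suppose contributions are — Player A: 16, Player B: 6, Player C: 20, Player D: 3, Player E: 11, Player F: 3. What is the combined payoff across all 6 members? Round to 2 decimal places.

527.44 gold

Total contributed: 16 + 6 + 20 + 3 + 11 + 3 = 59; total kept: 6 × 47 − 59 = 223.
The guild treasury pays out 0.86 × 6 × 59 = 304.44 in aggregate.
Group total = 223 + 304.44 = 527.44.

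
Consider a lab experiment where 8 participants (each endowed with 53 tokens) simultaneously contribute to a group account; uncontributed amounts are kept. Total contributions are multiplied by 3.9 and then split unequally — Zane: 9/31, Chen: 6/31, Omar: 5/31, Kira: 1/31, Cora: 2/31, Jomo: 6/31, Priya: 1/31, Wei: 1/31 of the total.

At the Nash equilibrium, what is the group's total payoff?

Each unit j contributes comes back to j as 3.9 × (j's share), so j prefers to contribute only if that share exceeds 1/3.9 = 0.2564; otherwise keeping the unit dominates.
The only share above 0.2564 is Zane's 9/31, contributing 53; the remaining 7 contribute 0. Total contributed: 53.
The group account pays out 3.9 × 53 = 206.70 in total (split across the unequal shares, but the aggregate is all that matters for the group sum).
The 7 free-riders keep 53 each, adding 371. Group total = 371 + 206.70 = 577.70.

577.70 tokens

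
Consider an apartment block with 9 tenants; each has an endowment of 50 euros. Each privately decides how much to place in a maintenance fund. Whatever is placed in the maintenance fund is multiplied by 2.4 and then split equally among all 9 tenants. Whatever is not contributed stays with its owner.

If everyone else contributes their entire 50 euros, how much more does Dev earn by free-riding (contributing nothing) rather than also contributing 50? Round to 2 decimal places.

36.67 euros

Switching from a contribution of 50 to 0 lets Dev keep an extra 50 euros, but lowers the maintenance fund by 50, which costs Dev their own share of that drop: 2.4/9 × 50 = 13.33.
Net gain = 50 − 13.33 = 36.67. The private return per contributed unit (0.2667) is below 1, so free-riding is indeed the best response regardless of what the others do.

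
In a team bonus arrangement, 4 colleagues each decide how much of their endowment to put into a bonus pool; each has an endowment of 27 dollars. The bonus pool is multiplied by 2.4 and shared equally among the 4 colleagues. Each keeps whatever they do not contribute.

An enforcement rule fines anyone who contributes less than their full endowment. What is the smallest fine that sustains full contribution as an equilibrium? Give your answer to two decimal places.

Given the others contribute fully, the best deviation is to contribute 0 (any partial contribution still incurs the fine and gives up units whose private return 0.6000 is below 1).
Deviating from 27 to 0 saves 27 dollars but forfeits the deviator's share of the drop in the bonus pool: 2.4/4 × 27 = 16.20.
So the deviation gain is 27 − 16.20 = 10.80, and the fine must be at least 10.80 dollars to wipe it out.

10.80 dollars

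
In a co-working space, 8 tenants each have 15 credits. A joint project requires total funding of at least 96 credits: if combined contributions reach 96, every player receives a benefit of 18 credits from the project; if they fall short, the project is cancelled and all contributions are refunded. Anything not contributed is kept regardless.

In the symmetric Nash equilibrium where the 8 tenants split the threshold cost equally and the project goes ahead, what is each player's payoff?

21 credits

Equal share of the threshold: 96/8 = 12.
At this profile no one gains by cutting their contribution: any cut drops the total below 96, the project is cancelled, contributions are refunded, and the deviator ends with 15, which is less than 15 − 12 + 18 = 21. Contributing more than 12 just wastes the excess. So contributing exactly 12 is a best response.
Each player's payoff: 15 − 12 + 18 = 21.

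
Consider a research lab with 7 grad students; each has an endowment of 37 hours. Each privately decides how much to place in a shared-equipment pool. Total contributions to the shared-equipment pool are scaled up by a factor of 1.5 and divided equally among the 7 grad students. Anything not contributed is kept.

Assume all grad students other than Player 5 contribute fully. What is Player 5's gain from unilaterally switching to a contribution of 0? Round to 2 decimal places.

29.07 hours

Switching from a contribution of 37 to 0 lets Player 5 keep an extra 37 hours, but lowers the shared-equipment pool by 37, which costs Player 5 their own share of that drop: 1.5/7 × 37 = 7.93.
Net gain = 37 − 7.93 = 29.07. The private return per contributed unit (0.2143) is below 1, so free-riding is indeed the best response regardless of what the others do.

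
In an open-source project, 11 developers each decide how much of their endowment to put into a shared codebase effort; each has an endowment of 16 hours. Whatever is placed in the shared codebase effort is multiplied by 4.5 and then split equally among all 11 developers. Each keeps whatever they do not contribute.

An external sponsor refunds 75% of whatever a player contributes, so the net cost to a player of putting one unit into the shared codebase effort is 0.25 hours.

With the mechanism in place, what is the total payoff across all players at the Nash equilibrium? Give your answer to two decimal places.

With the mechanism, a contributed unit returns (4.5/11) / 0.25 = 1.6364 per unit of net cost to the contributor — now above 1 — so contributing fully is weakly dominant for every player.
At the Nash equilibrium everyone contributes 16. Group total payoff = 11 × (16 × 0.75 + 4.5 × 16) = 924.00.

924.00 hours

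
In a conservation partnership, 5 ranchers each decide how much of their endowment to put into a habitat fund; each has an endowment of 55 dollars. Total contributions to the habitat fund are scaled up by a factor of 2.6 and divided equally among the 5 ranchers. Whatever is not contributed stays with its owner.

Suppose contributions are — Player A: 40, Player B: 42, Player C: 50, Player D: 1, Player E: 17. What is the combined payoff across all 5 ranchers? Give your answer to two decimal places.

Total contributed: 40 + 42 + 50 + 1 + 17 = 150; total kept: 5 × 55 − 150 = 125.
The habitat fund pays out 2.6 × 150 = 390.00 in aggregate.
Group total = 125 + 390.00 = 515.00.

515.00 dollars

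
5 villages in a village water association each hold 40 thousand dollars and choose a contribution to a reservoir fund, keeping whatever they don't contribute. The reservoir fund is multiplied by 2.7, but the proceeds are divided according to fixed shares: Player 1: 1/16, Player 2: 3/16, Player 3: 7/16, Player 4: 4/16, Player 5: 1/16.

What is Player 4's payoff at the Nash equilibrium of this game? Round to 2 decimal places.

67.00 thousand dollars

Each unit j contributes comes back to j as 2.7 × (j's share), so j prefers to contribute only if that share exceeds 1/2.7 = 0.3704; otherwise keeping the unit dominates.
The only share above 0.3704 is Player 3's 7/16, contributing 40; the remaining 4 contribute 0. Total contributed: 40.
Player 4 keeps 40 and receives 2.7 × 40 × 4/16 = 27.00 from the reservoir fund, for a payoff of 67.00.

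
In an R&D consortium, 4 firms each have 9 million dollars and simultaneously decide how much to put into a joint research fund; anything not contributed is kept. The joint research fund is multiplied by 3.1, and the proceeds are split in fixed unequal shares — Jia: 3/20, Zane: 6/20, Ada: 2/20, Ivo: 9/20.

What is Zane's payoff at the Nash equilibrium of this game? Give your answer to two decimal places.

17.37 million dollars

Player j's private return per contributed unit is 3.1 × (j's share). Contributing is weakly dominant for j when that share is at least 1/3.1 = 0.3226, and contributing 0 is dominant otherwise.
Ivo alone (share 9/20) is above the threshold, contributing 9; the remaining 3 contribute 0. Total contributed: 9.
Zane keeps 9 and receives 3.1 × 9 × 6/20 = 8.37 from the joint research fund, for a payoff of 17.37.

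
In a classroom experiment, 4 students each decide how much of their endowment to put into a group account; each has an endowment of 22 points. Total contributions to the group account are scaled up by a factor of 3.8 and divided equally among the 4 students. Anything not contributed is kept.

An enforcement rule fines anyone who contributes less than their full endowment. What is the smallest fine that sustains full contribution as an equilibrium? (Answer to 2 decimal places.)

Given the others contribute fully, the best deviation is to contribute 0 (any partial contribution still incurs the fine and gives up units whose private return 0.9500 is below 1).
Deviating from 22 to 0 saves 22 points but forfeits the deviator's share of the drop in the group account: 3.8/4 × 22 = 20.90.
So the deviation gain is 22 − 20.90 = 1.10, and the fine must be at least 1.10 points to wipe it out.

1.10 points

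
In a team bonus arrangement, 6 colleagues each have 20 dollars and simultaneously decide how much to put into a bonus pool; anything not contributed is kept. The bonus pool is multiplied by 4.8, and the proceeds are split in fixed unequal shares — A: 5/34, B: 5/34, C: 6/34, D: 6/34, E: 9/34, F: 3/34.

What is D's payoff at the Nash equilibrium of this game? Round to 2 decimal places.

36.94 dollars

Each unit j contributes comes back to j as 4.8 × (j's share), so j prefers to contribute only if that share exceeds 1/4.8 = 0.2083; otherwise keeping the unit dominates.
E alone (share 9/34) is above the threshold, contributing 20; the remaining 5 contribute 0. Total contributed: 20.
D keeps 20 and receives 4.8 × 20 × 6/34 = 16.94 from the bonus pool, for a payoff of 36.94.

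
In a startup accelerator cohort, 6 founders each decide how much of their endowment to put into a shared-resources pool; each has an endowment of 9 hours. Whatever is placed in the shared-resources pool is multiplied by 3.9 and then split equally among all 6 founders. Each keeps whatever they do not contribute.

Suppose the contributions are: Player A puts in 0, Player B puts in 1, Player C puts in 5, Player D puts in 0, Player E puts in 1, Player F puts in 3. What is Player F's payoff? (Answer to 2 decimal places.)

Total contributed: 0 + 1 + 5 + 0 + 1 + 3 = 10.
Each receives 3.9 × 10 / 6 = 6.50 from the shared-resources pool.
Player F keeps 9 − 3 = 6, so Player F's payoff is 6 + 6.50 = 12.50.

12.50 hours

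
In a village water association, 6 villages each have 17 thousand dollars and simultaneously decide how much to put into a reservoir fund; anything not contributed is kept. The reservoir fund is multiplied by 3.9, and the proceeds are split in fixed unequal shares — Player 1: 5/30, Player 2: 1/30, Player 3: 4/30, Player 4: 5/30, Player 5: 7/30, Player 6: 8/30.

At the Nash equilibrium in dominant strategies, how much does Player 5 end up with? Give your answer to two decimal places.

Each unit j contributes comes back to j as 3.9 × (j's share), so j prefers to contribute only if that share exceeds 1/3.9 = 0.2564; otherwise keeping the unit dominates.
The only share above 0.2564 is Player 6's 8/30, contributing 17; the remaining 5 contribute 0. Total contributed: 17.
Player 5 keeps 17 and receives 3.9 × 17 × 7/30 = 15.47 from the reservoir fund, for a payoff of 32.47.

32.47 thousand dollars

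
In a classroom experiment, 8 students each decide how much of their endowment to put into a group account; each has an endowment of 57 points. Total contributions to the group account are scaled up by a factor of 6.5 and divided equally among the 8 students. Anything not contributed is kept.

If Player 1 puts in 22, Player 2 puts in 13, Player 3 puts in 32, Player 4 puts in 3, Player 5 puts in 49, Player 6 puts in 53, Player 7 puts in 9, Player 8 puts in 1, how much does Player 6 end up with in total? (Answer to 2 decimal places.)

151.88 points

Total contributed: 22 + 13 + 32 + 3 + 49 + 53 + 9 + 1 = 182.
Each receives 6.5 × 182 / 8 = 147.88 from the group account.
Player 6 keeps 57 − 53 = 4, so Player 6's payoff is 4 + 147.88 = 151.88.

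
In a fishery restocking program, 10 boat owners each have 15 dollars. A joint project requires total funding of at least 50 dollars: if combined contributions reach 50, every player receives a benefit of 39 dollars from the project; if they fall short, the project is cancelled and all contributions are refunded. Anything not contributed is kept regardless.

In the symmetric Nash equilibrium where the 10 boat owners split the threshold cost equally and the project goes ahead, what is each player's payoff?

Equal share of the threshold: 50/10 = 5.
At this profile no one gains by cutting their contribution: any cut drops the total below 50, the project is cancelled, contributions are refunded, and the deviator ends with 15, which is less than 15 − 5 + 39 = 49. Contributing more than 5 just wastes the excess. So contributing exactly 5 is a best response.
Each player's payoff: 15 − 5 + 39 = 49.

49 dollars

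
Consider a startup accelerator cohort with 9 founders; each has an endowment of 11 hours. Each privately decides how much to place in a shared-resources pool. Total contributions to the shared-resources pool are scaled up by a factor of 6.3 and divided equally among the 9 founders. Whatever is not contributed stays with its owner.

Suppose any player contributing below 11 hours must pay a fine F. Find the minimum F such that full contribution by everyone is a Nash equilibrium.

Given the others contribute fully, the best deviation is to contribute 0 (any partial contribution still incurs the fine and gives up units whose private return 0.7000 is below 1).
Deviating from 11 to 0 saves 11 hours but forfeits the deviator's share of the drop in the shared-resources pool: 6.3/9 × 11 = 7.70.
So the deviation gain is 11 − 7.70 = 3.30, and the fine must be at least 3.30 hours to wipe it out.

3.30 hours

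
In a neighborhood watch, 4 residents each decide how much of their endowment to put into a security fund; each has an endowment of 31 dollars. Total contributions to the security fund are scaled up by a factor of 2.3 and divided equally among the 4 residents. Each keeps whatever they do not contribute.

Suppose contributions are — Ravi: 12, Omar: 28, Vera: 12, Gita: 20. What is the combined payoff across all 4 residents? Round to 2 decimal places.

Total contributed: 12 + 28 + 12 + 20 = 72; total kept: 4 × 31 − 72 = 52.
The security fund pays out 2.3 × 72 = 165.60 in aggregate.
Group total = 52 + 165.60 = 217.60.

217.60 dollars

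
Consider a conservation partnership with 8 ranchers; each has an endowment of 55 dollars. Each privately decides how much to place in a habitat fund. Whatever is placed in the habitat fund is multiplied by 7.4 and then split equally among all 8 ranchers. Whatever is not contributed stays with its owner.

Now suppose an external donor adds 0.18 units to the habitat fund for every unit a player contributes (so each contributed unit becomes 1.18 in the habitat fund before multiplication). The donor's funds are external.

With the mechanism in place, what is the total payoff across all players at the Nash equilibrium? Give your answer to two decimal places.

3842.08 dollars

Under the mechanism each unit contributed yields 7.4 × 1.18 / 8 = 1.0915 back to its contributor per unit of net cost, which exceeds 1, making full contribution the dominant choice for everyone.
So the Nash equilibrium is full contribution by all 8; the group earns 7.4 × 1.18 × 440 = 3842.08.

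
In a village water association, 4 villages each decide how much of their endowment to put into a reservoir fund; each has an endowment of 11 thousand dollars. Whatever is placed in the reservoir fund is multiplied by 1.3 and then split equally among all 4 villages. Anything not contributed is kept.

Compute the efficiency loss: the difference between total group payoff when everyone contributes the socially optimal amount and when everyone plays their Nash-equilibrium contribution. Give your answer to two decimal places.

13.20 thousand dollars

Each contributed unit returns 1.3/4 = 0.3250 to its contributor — below 1 — so contributing 0 is dominant for every player. At the Nash equilibrium everyone keeps their 11, and the group total is 4 × 11 = 44.
Each contributed unit returns 1.300 to the group as a whole (0.3250 to each of 4 players), which exceeds 1, so the social optimum is full contribution: group total = 1.300 × 44 = 57.20.
Efficiency loss = 57.20 − 44 = 13.20.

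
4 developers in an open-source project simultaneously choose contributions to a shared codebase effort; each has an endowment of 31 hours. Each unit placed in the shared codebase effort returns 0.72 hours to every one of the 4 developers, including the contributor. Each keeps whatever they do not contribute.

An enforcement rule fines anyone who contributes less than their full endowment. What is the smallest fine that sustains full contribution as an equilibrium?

8.68 hours

Given the others contribute fully, the best deviation is to contribute 0 (any partial contribution still incurs the fine and gives up units whose private return 0.72 is below 1).
Deviating from 31 to 0 saves 31 hours but forfeits the deviator's share of the drop in the shared codebase effort: 0.72 × 31 = 22.32.
So the deviation gain is 31 − 22.32 = 8.68, and the fine must be at least 8.68 hours to wipe it out.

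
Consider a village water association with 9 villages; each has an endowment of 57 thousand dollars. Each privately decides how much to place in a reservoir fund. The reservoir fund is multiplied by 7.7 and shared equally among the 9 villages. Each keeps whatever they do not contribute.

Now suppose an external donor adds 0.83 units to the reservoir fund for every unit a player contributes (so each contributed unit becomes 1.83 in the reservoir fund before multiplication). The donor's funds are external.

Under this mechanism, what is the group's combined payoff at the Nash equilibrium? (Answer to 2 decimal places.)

Under the mechanism each unit contributed yields 7.7 × 1.83 / 9 = 1.5657 back to its contributor per unit of net cost, which exceeds 1, making full contribution the dominant choice for everyone.
So the Nash equilibrium is full contribution by all 9; the group earns 7.7 × 1.83 × 513 = 7228.68.

7228.68 thousand dollars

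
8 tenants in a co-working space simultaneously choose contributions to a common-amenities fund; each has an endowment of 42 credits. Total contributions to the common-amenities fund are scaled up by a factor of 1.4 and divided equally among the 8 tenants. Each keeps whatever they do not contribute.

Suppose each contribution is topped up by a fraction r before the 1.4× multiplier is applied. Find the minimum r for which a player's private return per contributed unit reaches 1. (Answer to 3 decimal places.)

4.714

With matching at rate r, one contributed unit becomes (1 + r) in the common-amenities fund and returns 1.4 × (1 + r) / 8 to the contributor.
Setting this equal to 1: 1 + r = 8/1.4 = 5.7143.
So the minimum matching rate is r = 5.7143 − 1 = 4.714.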